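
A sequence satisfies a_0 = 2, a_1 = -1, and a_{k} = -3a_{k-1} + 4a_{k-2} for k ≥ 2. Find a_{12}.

10066331

The ordinary generating function has denominator 1 + 3x - 4x^2.
Iterating the recurrence: a_0,…,a_{12} = 2, -1, 11, -37, 155, -613, 2459, -9829, 39323, -157285, 629147, -2516581, 10066331.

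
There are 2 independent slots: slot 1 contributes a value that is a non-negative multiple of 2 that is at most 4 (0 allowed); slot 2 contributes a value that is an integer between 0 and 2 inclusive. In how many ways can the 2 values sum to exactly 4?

2

The generating function for the choices is (1 + y^2 + y^4)·(1 + y + y^2); the count is [y^4].
(1 + y^2 + y^4) has coefficients 1,0,1,0,1 for degrees 0…4.
(1 + y + y^2) has coefficients 1,1,1,0,0 for degrees 0…4.
[y^4] = 1·0 + 1·1 + 1·1 = 2.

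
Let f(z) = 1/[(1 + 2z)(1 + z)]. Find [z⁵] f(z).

Partial fractions give a closed form: a_n = (2)·(-2)^n + (-1)·(-1)^n.
At n = 5: a_5 = -63.

-63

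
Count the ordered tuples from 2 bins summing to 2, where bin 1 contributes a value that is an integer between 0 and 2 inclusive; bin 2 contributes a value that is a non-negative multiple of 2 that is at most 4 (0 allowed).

2

The generating function for the choices is (1 + x + x^2)·(1 + x^2 + x^4); the count is [x^2].
(1 + x + x^2) has coefficients 1,1,1 for degrees 0…2.
(1 + x^2 + x^4) has coefficients 1,0,1 for degrees 0…2.
[x^2] = 1·1 + 1·0 + 1·1 = 2.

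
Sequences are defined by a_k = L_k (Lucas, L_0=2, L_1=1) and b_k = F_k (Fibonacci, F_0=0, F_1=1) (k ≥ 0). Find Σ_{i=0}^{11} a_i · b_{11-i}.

The convolution is the t^11 coefficient of A(t)B(t).
Σ = 2·89 + 1·55 + 3·34 + 4·21 + 7·13 + 11·8 + 18·5 + 29·3 + 47·2 + 76·1 + 123·1 + 199·0 = 1068.

1068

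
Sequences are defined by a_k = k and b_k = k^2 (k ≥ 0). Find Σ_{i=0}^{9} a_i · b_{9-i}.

This is [x^9] in the product of the two ordinary generating functions.
Σ = 0·81 + 1·64 + 2·49 + 3·36 + 4·25 + 5·16 + 6·9 + 7·4 + 8·1 + 9·0 = 540.

540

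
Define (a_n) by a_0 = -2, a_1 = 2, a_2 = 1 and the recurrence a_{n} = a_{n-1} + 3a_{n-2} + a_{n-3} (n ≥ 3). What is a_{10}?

The ordinary generating function has denominator 1 - x - 3x^2 - x^3.
Iterating the recurrence: a_0,…,a_{10} = -2, 2, 1, 5, 10, 26, 61, 149, 358, 866, 2089.

2089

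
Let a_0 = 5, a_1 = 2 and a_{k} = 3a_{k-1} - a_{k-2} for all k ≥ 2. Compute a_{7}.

The ordinary generating function has denominator 1 - 3t + t^2.
Iterating the recurrence: a_0,…,a_{7} = 5, 2, 1, 1, 2, 5, 13, 34.

34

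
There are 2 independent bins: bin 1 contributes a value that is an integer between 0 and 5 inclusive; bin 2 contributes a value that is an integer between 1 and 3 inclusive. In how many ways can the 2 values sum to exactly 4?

3

The generating function for the choices is (1 + t + t^2 + t^3 + t^4 + t^5)·(t + t^2 + t^3); the count is [t^4].
(1 + t + t^2 + t^3 + t^4 + t^5) has coefficients 1,1,1,1,1 for degrees 0…4.
(t + t^2 + t^3) has coefficients 0,1,1,1,0 for degrees 0…4.
[t^4] = 1·0 + 1·1 + 1·1 + 1·1 + 1·0 = 3.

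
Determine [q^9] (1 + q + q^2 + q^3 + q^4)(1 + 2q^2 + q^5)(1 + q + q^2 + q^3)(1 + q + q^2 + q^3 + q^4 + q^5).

58

(1 + q + q^2 + q^3 + q^4) has coefficients 1,1,1,1,1 for degrees 0…4.
(1 + 2q^2 + q^5) has coefficients 1,0,2,0,0,1,0,0,0,0 for degrees 0…9.
Multiplying by (1 + q + q^2 + q^3) gives running coefficients 1,1,3,3,2,3,1,1,1,0 for degrees 0…9.
Finally multiplying by (1 + q + q^2 + q^3 + q^4 + q^5), the product of all factors after the first has coefficients 1,2,5,8,10,13,13,13,11,8 for degrees 0…9.
[q^9] = 1·8 + 1·11 + 1·13 + 1·13 + 1·13 = 58.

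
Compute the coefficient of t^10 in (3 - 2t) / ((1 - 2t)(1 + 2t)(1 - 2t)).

13312

The denominator gives the recurrence a_n = 2a_(n−1) + 4a_(n−2) − 8a_(n−3) for n ≥ 3; the numerator fixes a_0 = 3, a_1 = 4, a_2 = 20.
Iterating: 3, 4, 20, 32, 112, 192, 576, 1024, 2816, 5120, 13312, so a_10 = 13312.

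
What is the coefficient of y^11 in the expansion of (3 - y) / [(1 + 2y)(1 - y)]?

Partial fractions give a closed form: a_n = (7/3)·(-2)^n + (2/3)·1^n.
At n = 11: a_11 = -4778.

-4778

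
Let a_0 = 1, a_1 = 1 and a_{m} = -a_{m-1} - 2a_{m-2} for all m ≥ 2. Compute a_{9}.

-23

The ordinary generating function has denominator 1 + z + 2z^2.
Iterating the recurrence: a_0,…,a_{9} = 1, 1, -3, 1, 5, -7, -3, 17, -11, -23.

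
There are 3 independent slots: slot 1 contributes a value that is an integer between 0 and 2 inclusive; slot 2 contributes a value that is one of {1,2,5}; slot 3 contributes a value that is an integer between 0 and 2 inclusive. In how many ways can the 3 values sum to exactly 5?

The generating function for the choices is (1 + z + z²)·(z + z² + z⁵)·(1 + z + z²); the count is [z⁵].
(1 + z + z²) has coefficients 1,1,1 for degrees 0…2.
(z + z² + z⁵) has coefficients 0,1,1,0,0,1 for degrees 0…5.
Finally multiplying by (1 + z + z²), the product of all factors after the first has coefficients 0,1,2,2,1,1 for degrees 0…5.
[z⁵] = 1·1 + 1·1 + 1·2 = 4.

4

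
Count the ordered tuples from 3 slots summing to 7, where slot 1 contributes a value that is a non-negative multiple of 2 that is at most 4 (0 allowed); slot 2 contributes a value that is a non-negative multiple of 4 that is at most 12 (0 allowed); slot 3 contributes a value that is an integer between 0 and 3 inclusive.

The generating function for the choices is (1 + t^2 + t^4)·(1 + t^4 + t^8 + t^12)·(1 + t + t^2 + t^3); the count is [t^7].
(1 + t^2 + t^4) has coefficients 1,0,1,0,1 for degrees 0…4.
(1 + t^4 + t^8 + t^12) has coefficients 1,0,0,0,1,0,0,0 for degrees 0…7.
Finally multiplying by (1 + t + t^2 + t^3), the product of all factors after the first has coefficients 1,1,1,1,1,1,1,1 for degrees 0…7.
[t^7] = 1·1 + 1·1 + 1·1 = 3.

3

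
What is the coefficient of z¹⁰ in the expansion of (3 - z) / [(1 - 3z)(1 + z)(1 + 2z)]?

73725

Partial fractions give a closed form: a_n = (6/5)·3^n + (-1)·(-1)^n + (14/5)·(-2)^n.
At n = 10: a_10 = 73725.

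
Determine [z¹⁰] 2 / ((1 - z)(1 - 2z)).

4094

The denominator gives the recurrence a_n = 3a_(n−1) − 2a_(n−2) for n ≥ 2; the numerator fixes a_0 = 2, a_1 = 6.
Iterating: 2, 6, 14, 30, 62, 126, 254, 510, 1022, 2046, 4094, so a_10 = 4094.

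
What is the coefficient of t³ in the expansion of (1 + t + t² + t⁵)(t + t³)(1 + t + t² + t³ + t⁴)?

4

(1 + t + t² + t⁵) has coefficients 1,1,1,0 for degrees 0…3.
(t + t³) has coefficients 0,1,0,1 for degrees 0…3.
Finally multiplying by (1 + t + t² + t³ + t⁴), the product of all factors after the first has coefficients 0,1,1,2 for degrees 0…3.
[t³] = 1·2 + 1·1 + 1·1 = 4.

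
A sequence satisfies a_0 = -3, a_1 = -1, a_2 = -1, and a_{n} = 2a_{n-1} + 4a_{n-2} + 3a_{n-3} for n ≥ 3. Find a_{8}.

-5465

The ordinary generating function has denominator 1 - 2z - 4z^2 - 3z^3.
Iterating the recurrence: a_0,…,a_{8} = -3, -1, -1, -15, -37, -137, -467, -1593, -5465.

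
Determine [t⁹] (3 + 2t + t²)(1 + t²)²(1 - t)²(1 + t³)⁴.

-28

(3 + 2t + t²) has coefficients 3,2,1 for degrees 0…2.
(1 + t²)² has coefficients 1,0,2,0,1,0,0,0,0,0 for degrees 0…9.
Multiplying by (1 - t)² gives running coefficients 1,-2,3,-4,3,-2,1,0,0,0 for degrees 0…9.
Finally multiplying by (1 + t³)⁴, the product of all factors after the first has coefficients 1,-2,3,0,-5,10,-9,0,10,-16 for degrees 0…9.
[t⁹] = 3·(-16) + 2·10 + 1·0 = -28.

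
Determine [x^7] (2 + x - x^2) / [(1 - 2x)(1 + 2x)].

The denominator gives the recurrence a_n = 4a_(n−2) for n ≥ 3; the numerator fixes a_0 = 2, a_1 = 1, a_2 = 7.
Iterating: 2, 1, 7, 4, 28, 16, 112, 64, so a_7 = 64.

64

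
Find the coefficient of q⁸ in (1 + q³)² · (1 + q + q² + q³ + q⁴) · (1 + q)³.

(1 + q³)² has coefficients 1,0,0,2,0,0,1 for degrees 0…6.
(1 + q + q² + q³ + q⁴) has coefficients 1,1,1,1,1,0,0,0,0 for degrees 0…8.
Finally multiplying by (1 + q)³, the product of all factors after the first has coefficients 1,4,7,8,8,7,4,1,0 for degrees 0…8.
[q⁸] = 1·0 + 2·7 + 1·7 = 21.

21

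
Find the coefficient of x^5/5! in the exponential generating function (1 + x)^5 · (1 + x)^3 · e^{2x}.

The EGF product rule gives c_5 = Σ_{k_1+k_2+k_3=5} C(5; k_1,k_2,k_3) · ∏ g_i(k_i), where (1+x)^5 gives the falling factorial (5)_k; (1+x)^3 gives the falling factorial (3)_k; e^{2x} gives (2)^k.
g_1(k) for k = 0…5: 1, 5, 20, 60, 120, 120.
g_2(k) for k = 0…5: 1, 3, 6, 6, 0, 0.
g_3(k) for k = 0…5: 1, 2, 4, 8, 16, 32.
First combine the last two factors: h(k) = Σ_j C(k,j)·g_2(j)·g_3(k−j) for k = 0…5: 1, 5, 22, 86, 304, 992.
c_5 = Σ_k C(5,k)·g_1(k)·h(5−k) = 1·1·992 + 5·5·304 + 10·20·86 + 10·60·22 + 5·120·5 + 1·120·1 = 992 + 7600 + 17200 + 13200 + 3000 + 120 = 42112.

42112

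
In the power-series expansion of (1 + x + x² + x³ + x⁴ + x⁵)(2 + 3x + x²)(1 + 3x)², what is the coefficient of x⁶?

94

(1 + x + x² + x³ + x⁴ + x⁵) has coefficients 1,1,1,1,1,1 for degrees 0…5.
(2 + 3x + x²) has coefficients 2,3,1,0,0,0,0 for degrees 0…6.
Finally multiplying by (1 + 3x)², the product of all factors after the first has coefficients 2,15,37,33,9,0,0 for degrees 0…6.
[x⁶] = 1·0 + 1·0 + 1·9 + 1·33 + 1·37 + 1·15 = 94.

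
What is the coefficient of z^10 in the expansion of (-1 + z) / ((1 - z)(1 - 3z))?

-59049

Partial fractions give a closed form: a_n = (-1)·3^n.
At n = 10: a_10 = -59049.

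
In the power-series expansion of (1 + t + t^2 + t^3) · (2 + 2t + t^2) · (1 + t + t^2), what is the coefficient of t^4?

(1 + t + t^2 + t^3) has coefficients 1,1,1,1 for degrees 0…3.
(2 + 2t + t^2) has coefficients 2,2,1,0,0 for degrees 0…4.
Finally multiplying by (1 + t + t^2), the product of all factors after the first has coefficients 2,4,5,3,1 for degrees 0…4.
[t^4] = 1·1 + 1·3 + 1·5 + 1·4 = 13.

13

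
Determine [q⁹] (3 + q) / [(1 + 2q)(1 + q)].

Partial fractions give a closed form: a_n = (5)·(-2)^n + (-2)·(-1)^n.
At n = 9: a_9 = -2558.

-2558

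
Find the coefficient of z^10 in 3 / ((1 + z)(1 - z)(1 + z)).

18

The denominator gives the recurrence a_n = −a_(n−1) + a_(n−2) + a_(n−3) for n ≥ 3; the numerator fixes a_0 = 3, a_1 = -3, a_2 = 6.
Iterating: 3, -3, 6, -6, 9, -9, 12, -12, 15, -15, 18, so a_10 = 18.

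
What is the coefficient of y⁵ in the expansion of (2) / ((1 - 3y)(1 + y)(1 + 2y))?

The denominator gives the recurrence a_n = 7a_(n−2) + 6a_(n−3) for n ≥ 3; the numerator fixes a_0 = 2, a_1 = 0, a_2 = 14.
Iterating: 2, 0, 14, 12, 98, 168, so a_5 = 168.

168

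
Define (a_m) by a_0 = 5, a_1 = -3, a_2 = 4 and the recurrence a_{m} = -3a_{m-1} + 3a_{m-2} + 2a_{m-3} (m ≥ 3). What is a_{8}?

The ordinary generating function has denominator 1 + 3y - 3y^2 - 2y^3.
Iterating the recurrence: a_0,…,a_{8} = 5, -3, 4, -11, 39, -142, 521, -1911, 7012.

7012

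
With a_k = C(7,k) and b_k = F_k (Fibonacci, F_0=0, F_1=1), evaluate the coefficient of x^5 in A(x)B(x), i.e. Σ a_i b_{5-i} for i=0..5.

Write out a_i and b_{5-i} for i = 0,…,5 and sum the products.
Σ = 1·5 + 7·3 + 21·2 + 35·1 + 35·1 + 21·0 = 138.

138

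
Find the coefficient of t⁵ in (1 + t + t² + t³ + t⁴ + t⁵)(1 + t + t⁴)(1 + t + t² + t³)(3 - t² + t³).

(1 + t + t² + t³ + t⁴ + t⁵) has coefficients 1,1,1,1,1,1 for degrees 0…5.
(1 + t + t⁴) has coefficients 1,1,0,0,1,0 for degrees 0…5.
Multiplying by (1 + t + t² + t³) gives running coefficients 1,2,2,2,2,1 for degrees 0…5.
Finally multiplying by (3 - t² + t³), the product of all factors after the first has coefficients 3,6,5,5,6,3 for degrees 0…5.
[t⁵] = 1·3 + 1·6 + 1·5 + 1·5 + 1·6 + 1·3 = 28.

28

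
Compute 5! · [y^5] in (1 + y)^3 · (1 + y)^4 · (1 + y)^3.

30240

The EGF product rule gives c_5 = Σ_{k_1+k_2+k_3=5} C(5; k_1,k_2,k_3) · ∏ g_i(k_i), where (1+y)^3 gives the falling factorial (3)_k; (1+y)^4 gives the falling factorial (4)_k; (1+y)^3 gives the falling factorial (3)_k.
g_1(k) for k = 0…5: 1, 3, 6, 6, 0, 0.
g_2(k) for k = 0…5: 1, 4, 12, 24, 24, 0.
g_3(k) for k = 0…5: 1, 3, 6, 6, 0, 0.
First combine the last two factors: h(k) = Σ_j C(k,j)·g_2(j)·g_3(k−j) for k = 0…5: 1, 7, 42, 210, 840, 2520.
c_5 = Σ_k C(5,k)·g_1(k)·h(5−k) = 1·1·2520 + 5·3·840 + 10·6·210 + 10·6·42 = 2520 + 12600 + 12600 + 2520 = 30240.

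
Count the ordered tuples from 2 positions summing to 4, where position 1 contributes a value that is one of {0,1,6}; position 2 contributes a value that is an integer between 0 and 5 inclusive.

2

The generating function for the choices is (1 + y + y^6)·(1 + y + y^2 + y^3 + y^4 + y^5); the count is [y^4].
(1 + y + y^6) has coefficients 1,1,0,0,0 for degrees 0…4.
(1 + y + y^2 + y^3 + y^4 + y^5) has coefficients 1,1,1,1,1 for degrees 0…4.
[y^4] = 1·1 + 1·1 = 2.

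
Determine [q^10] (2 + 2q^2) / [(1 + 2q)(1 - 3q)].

The denominator gives the recurrence a_n = a_(n−1) + 6a_(n−2) for n ≥ 3; the numerator fixes a_0 = 2, a_1 = 2, a_2 = 16.
Iterating: 2, 2, 16, 28, 124, 292, 1036, 2788, 9004, 25732, 79756, so a_10 = 79756.

79756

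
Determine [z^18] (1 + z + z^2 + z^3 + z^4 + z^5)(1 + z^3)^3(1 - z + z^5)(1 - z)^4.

13

(1 + z + z^2 + z^3 + z^4 + z^5) has coefficients 1,1,1,1,1,1 for degrees 0…5.
(1 + z^3)^3 has coefficients 1,0,0,3,0,0,3,0,0,1,0,0,0,0,0,0,0,0,0 for degrees 0…18.
Multiplying by (1 - z + z^5) gives running coefficients 1,-1,0,3,-3,1,3,-3,3,1,-1,3,0,0,1,0,0,0,0 for degrees 0…18.
Finally multiplying by (1 - z)^4, the product of all factors after the first has coefficients 1,-5,10,-7,-10,30,-31,6,26,-40,28,-2,-19,23,-12,-1,6,-4,1 for degrees 0…18.
[z^18] = 1·1 + 1·(-4) + 1·6 + 1·(-1) + 1·(-12) + 1·23 = 13.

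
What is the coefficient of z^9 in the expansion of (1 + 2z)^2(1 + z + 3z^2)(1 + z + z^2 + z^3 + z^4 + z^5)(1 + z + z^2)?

(1 + 2z)^2 has coefficients 1,4,4 for degrees 0…2.
(1 + z + 3z^2) has coefficients 1,1,3,0,0,0,0,0,0,0 for degrees 0…9.
Multiplying by (1 + z + z^2 + z^3 + z^4 + z^5) gives running coefficients 1,2,5,5,5,5,4,3,0,0 for degrees 0…9.
Finally multiplying by (1 + z + z^2), the product of all factors after the first has coefficients 1,3,8,12,15,15,14,12,7,3 for degrees 0…9.
[z^9] = 1·3 + 4·7 + 4·12 = 79.

79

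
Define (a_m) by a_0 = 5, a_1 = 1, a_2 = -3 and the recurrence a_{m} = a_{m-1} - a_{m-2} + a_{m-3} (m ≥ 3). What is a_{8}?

5

The ordinary generating function has denominator 1 - y + y^2 - y^3.
Iterating the recurrence: a_0,…,a_{8} = 5, 1, -3, 1, 5, 1, -3, 1, 5.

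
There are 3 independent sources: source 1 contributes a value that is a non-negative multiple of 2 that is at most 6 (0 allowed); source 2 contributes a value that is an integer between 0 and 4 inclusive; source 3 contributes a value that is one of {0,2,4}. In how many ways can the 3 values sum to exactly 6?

The generating function for the choices is (1 + z^2 + z^4 + z^6)·(1 + z + z^2 + z^3 + z^4)·(1 + z^2 + z^4); the count is [z^6].
(1 + z^2 + z^4 + z^6) has coefficients 1,0,1,0,1,0,1 for degrees 0…6.
(1 + z + z^2 + z^3 + z^4) has coefficients 1,1,1,1,1,0,0 for degrees 0…6.
Finally multiplying by (1 + z^2 + z^4), the product of all factors after the first has coefficients 1,1,2,2,3,2,2 for degrees 0…6.
[z^6] = 1·2 + 1·3 + 1·2 + 1·1 = 8.

8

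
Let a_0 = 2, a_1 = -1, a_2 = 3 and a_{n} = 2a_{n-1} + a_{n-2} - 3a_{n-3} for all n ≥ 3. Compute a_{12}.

-152

The ordinary generating function has denominator 1 - 2y - y^2 + 3y^3.
Iterating the recurrence: a_0,…,a_{12} = 2, -1, 3, -1, 4, -2, 3, -8, -7, -31, -45, -100, -152.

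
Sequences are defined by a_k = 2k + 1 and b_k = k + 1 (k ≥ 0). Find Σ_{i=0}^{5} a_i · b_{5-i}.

The convolution is the x^5 coefficient of A(x)B(x).
Σ = 1·6 + 3·5 + 5·4 + 7·3 + 9·2 + 11·1 = 91.

91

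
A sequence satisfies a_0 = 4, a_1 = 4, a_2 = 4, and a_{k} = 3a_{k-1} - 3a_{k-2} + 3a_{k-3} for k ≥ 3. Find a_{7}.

The ordinary generating function has denominator 1 - 3q + 3q^2 - 3q^3.
Iterating the recurrence: a_0,…,a_{7} = 4, 4, 4, 12, 36, 84, 180, 396.

396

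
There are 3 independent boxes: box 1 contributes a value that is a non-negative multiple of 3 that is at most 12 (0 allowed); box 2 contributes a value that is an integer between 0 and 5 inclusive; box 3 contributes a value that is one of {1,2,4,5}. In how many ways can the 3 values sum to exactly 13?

8

The generating function for the choices is (1 + q^3 + q^6 + q^9 + q^12)·(1 + q + q^2 + q^3 + q^4 + q^5)·(q + q^2 + q^4 + q^5); the count is [q^13].
(1 + q^3 + q^6 + q^9 + q^12) has coefficients 1,0,0,1,0,0,1,0,0,1,0,0,1 for degrees 0…12.
(1 + q + q^2 + q^3 + q^4 + q^5) has coefficients 1,1,1,1,1,1,0,0,0,0,0,0,0,0 for degrees 0…13.
Finally multiplying by (q + q^2 + q^4 + q^5), the product of all factors after the first has coefficients 0,1,2,2,3,4,4,3,2,2,1,0,0,0 for degrees 0…13.
[q^13] = 1·0 + 1·1 + 1·3 + 1·3 + 1·1 = 8.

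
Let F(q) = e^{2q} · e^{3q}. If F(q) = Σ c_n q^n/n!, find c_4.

625

The EGF product rule gives c_4 = Σ_{k_1+k_2=4} C(4; k_1,k_2) · ∏ g_i(k_i), where e^{2q} gives (2)^k; e^{3q} gives (3)^k.
g_1(k) for k = 0…4: 1, 2, 4, 8, 16.
g_2(k) for k = 0…4: 1, 3, 9, 27, 81.
c_4 = Σ_k C(4,k)·g_1(k)·g_2(4−k) = 1·1·81 + 4·2·27 + 6·4·9 + 4·8·3 + 1·16·1 = 81 + 216 + 216 + 96 + 16 = 625.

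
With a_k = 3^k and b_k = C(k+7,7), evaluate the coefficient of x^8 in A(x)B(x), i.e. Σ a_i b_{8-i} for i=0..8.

This is [x^8] in the product of the two ordinary generating functions.
Σ = 1·6435 + 3·3432 + 9·1716 + 27·792 + 81·330 + 243·120 + 729·36 + 2187·8 + 6561·1 = 159750.

159750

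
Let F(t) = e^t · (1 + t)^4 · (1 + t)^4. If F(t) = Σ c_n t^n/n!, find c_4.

The EGF product rule gives c_4 = Σ_{k_1+k_2+k_3=4} C(4; k_1,k_2,k_3) · ∏ g_i(k_i), where e^t gives (1)^k; (1+t)^4 gives the falling factorial (4)_k; (1+t)^4 gives the falling factorial (4)_k.
g_1(k) for k = 0…4: 1, 1, 1, 1, 1.
g_2(k) for k = 0…4: 1, 4, 12, 24, 24.
g_3(k) for k = 0…4: 1, 4, 12, 24, 24.
First combine the last two factors: h(k) = Σ_j C(k,j)·g_2(j)·g_3(k−j) for k = 0…4: 1, 8, 56, 336, 1680.
c_4 = Σ_k C(4,k)·g_1(k)·h(4−k) = 1·1·1680 + 4·1·336 + 6·1·56 + 4·1·8 + 1·1·1 = 1680 + 1344 + 336 + 32 + 1 = 3393.

3393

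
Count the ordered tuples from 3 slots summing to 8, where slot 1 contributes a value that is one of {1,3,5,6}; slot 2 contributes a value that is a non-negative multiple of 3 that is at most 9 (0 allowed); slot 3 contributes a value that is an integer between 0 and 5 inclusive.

7

The generating function for the choices is (z + z^3 + z^5 + z^6)·(1 + z^3 + z^6 + z^9)·(1 + z + z^2 + z^3 + z^4 + z^5); the count is [z^8].
(z + z^3 + z^5 + z^6) has coefficients 0,1,0,1,0,1,1 for degrees 0…6.
(1 + z^3 + z^6 + z^9) has coefficients 1,0,0,1,0,0,1,0,0 for degrees 0…8.
Finally multiplying by (1 + z + z^2 + z^3 + z^4 + z^5), the product of all factors after the first has coefficients 1,1,1,2,2,2,2,2,2 for degrees 0…8.
[z^8] = 1·2 + 1·2 + 1·2 + 1·1 = 7.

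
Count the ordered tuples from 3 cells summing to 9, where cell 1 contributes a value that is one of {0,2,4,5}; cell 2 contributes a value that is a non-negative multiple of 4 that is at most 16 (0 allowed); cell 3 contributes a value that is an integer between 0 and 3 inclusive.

4

The generating function for the choices is (1 + y^2 + y^4 + y^5)·(1 + y^4 + y^8 + y^12 + y^16)·(1 + y + y^2 + y^3); the count is [y^9].
(1 + y^2 + y^4 + y^5) has coefficients 1,0,1,0,1,1 for degrees 0…5.
(1 + y^4 + y^8 + y^12 + y^16) has coefficients 1,0,0,0,1,0,0,0,1,0 for degrees 0…9.
Finally multiplying by (1 + y + y^2 + y^3), the product of all factors after the first has coefficients 1,1,1,1,1,1,1,1,1,1 for degrees 0…9.
[y^9] = 1·1 + 1·1 + 1·1 + 1·1 = 4.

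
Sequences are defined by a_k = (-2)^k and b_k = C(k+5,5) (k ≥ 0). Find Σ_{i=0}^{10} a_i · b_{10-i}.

1363

Write out a_i and b_{10-i} for i = 0,…,10 and sum the products.
Σ = 1·3003 − 2·2002 + 4·1287 − 8·792 + 16·462 − 32·252 + 64·126 − 128·56 + 256·21 − 512·6 + 1024·1 = 1363.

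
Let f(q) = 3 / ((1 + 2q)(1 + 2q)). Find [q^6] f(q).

1344

The denominator gives the recurrence a_n = −4a_(n−1) − 4a_(n−2) for n ≥ 2; the numerator fixes a_0 = 3, a_1 = -12.
Iterating: 3, -12, 36, -96, 240, -576, 1344, so a_6 = 1344.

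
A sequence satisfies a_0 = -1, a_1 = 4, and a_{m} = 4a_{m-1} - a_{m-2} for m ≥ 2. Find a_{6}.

3329

The ordinary generating function has denominator 1 - 4z + z^2.
Iterating the recurrence: a_0,…,a_{6} = -1, 4, 17, 64, 239, 892, 3329.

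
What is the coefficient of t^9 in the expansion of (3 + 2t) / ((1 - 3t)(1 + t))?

Partial fractions give a closed form: a_n = (11/4)·3^n + (1/4)·(-1)^n.
At n = 9: a_9 = 54128.

54128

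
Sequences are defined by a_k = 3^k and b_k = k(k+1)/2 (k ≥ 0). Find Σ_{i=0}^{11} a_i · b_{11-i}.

Write out a_i and b_{11-i} for i = 0,…,11 and sum the products.
Σ = 1·66 + 3·55 + 9·45 + 27·36 + 81·28 + 243·21 + 729·15 + 2187·10 + 6561·6 + 19683·3 + 59049·1 + 177147·0 = 199248.

199248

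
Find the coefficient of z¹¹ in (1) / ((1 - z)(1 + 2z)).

The denominator gives the recurrence a_n = −a_(n−1) + 2a_(n−2) for n ≥ 2; the numerator fixes a_0 = 1, a_1 = -1.
Iterating: 1, -1, 3, -5, 11, -21, 43, -85, 171, -341, 683, -1365, so a_11 = -1365.

-1365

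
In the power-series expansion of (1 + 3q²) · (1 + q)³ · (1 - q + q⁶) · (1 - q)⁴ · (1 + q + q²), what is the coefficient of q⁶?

(1 + 3q²) has coefficients 1,0,3 for degrees 0…2.
(1 + q)³ has coefficients 1,3,3,1,0,0,0 for degrees 0…6.
Multiplying by (1 - q + q⁶) gives running coefficients 1,2,0,-2,-1,0,1 for degrees 0…6.
Multiplying by (1 - q)⁴ gives running coefficients 1,-2,-2,6,0,-6,3 for degrees 0…6.
Finally multiplying by (1 + q + q²), the product of all factors after the first has coefficients 1,-1,-3,2,4,0,-3 for degrees 0…6.
[q⁶] = 1·(-3) + 3·4 = 9.

9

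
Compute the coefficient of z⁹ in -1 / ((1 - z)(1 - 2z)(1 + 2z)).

Partial fractions give a closed form: a_n = (1/3)·1^n + (-1)·2^n + (-1/3)·(-2)^n.
At n = 9: a_9 = -341.

-341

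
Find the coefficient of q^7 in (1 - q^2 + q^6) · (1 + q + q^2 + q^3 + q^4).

(1 - q^2 + q^6) has coefficients 1,0,-1,0,0,0,1 for degrees 0…6.
(1 + q + q^2 + q^3 + q^4) has coefficients 1,1,1,1,1,0,0,0 for degrees 0…7.
[q^7] = 1·0 − 1·0 + 1·1 = 1.

1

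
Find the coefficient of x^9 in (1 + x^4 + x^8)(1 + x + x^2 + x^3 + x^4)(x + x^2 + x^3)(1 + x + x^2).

11

(1 + x^4 + x^8) has coefficients 1,0,0,0,1,0,0,0,1 for degrees 0…8.
(1 + x + x^2 + x^3 + x^4) has coefficients 1,1,1,1,1,0,0,0,0,0 for degrees 0…9.
Multiplying by (x + x^2 + x^3) gives running coefficients 0,1,2,3,3,3,2,1,0,0 for degrees 0…9.
Finally multiplying by (1 + x + x^2), the product of all factors after the first has coefficients 0,1,3,6,8,9,8,6,3,1 for degrees 0…9.
[x^9] = 1·1 + 1·9 + 1·1 = 11.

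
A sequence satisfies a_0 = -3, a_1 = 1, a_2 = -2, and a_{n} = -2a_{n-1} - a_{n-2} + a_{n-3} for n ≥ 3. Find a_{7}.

-15

The ordinary generating function has denominator 1 + 2y + y^2 - y^3.
Iterating the recurrence: a_0,…,a_{7} = -3, 1, -2, 0, 3, -8, 13, -15.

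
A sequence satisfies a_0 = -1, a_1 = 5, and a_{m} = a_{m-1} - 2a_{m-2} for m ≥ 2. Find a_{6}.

23

The ordinary generating function has denominator 1 - x + 2x^2.
Iterating the recurrence: a_0,…,a_{6} = -1, 5, 7, -3, -17, -11, 23.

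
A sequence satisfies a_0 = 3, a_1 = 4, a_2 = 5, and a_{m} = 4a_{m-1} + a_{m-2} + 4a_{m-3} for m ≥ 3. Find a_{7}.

The ordinary generating function has denominator 1 - 4y - y^2 - 4y^3.
Iterating the recurrence: a_0,…,a_{7} = 3, 4, 5, 36, 165, 716, 3173, 14068.

14068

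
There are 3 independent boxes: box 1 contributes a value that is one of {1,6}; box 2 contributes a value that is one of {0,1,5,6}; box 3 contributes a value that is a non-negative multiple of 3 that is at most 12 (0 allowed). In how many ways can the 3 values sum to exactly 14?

2

The generating function for the choices is (y + y⁶)·(1 + y + y⁵ + y⁶)·(1 + y³ + y⁶ + y⁹ + y¹²); the count is [y¹⁴].
(y + y⁶) has coefficients 0,1,0,0,0,0,1 for degrees 0…6.
(1 + y + y⁵ + y⁶) has coefficients 1,1,0,0,0,1,1,0,0,0,0,0,0,0,0 for degrees 0…14.
Finally multiplying by (1 + y³ + y⁶ + y⁹ + y¹²), the product of all factors after the first has coefficients 1,1,0,1,1,1,2,1,1,2,1,1,2,1,1 for degrees 0…14.
[y¹⁴] = 1·1 + 1·1 = 2.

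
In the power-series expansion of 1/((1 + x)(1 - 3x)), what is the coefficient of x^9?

The denominator gives the recurrence a_n = 2a_(n−1) + 3a_(n−2) for n ≥ 2; the numerator fixes a_0 = 1, a_1 = 2.
Iterating: 1, 2, 7, 20, 61, 182, 547, 1640, 4921, 14762, so a_9 = 14762.

14762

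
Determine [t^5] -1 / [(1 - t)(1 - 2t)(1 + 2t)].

-21

Partial fractions give a closed form: a_n = (1/3)·1^n + (-1)·2^n + (-1/3)·(-2)^n.
At n = 5: a_5 = -21.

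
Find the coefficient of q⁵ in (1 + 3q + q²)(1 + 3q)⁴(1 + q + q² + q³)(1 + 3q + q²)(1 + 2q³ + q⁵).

(1 + 3q + q²) has coefficients 1,3,1 for degrees 0…2.
(1 + 3q)⁴ has coefficients 1,12,54,108,81,0 for degrees 0…5.
Multiplying by (1 + q + q² + q³) gives running coefficients 1,13,67,175,255,243 for degrees 0…5.
Multiplying by (1 + 3q + q²) gives running coefficients 1,16,107,389,847,1183 for degrees 0…5.
Finally multiplying by (1 + 2q³ + q⁵), the product of all factors after the first has coefficients 1,16,107,391,879,1398 for degrees 0…5.
[q⁵] = 1·1398 + 3·879 + 1·391 = 4426.

4426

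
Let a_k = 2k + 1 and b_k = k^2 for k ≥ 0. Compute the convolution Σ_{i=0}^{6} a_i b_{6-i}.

301

The convolution is the t^6 coefficient of A(t)B(t).
Σ = 1·36 + 3·25 + 5·16 + 7·9 + 9·4 + 11·1 + 13·0 = 301.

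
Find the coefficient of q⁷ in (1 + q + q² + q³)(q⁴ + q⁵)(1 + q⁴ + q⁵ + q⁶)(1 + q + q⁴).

4

(1 + q + q² + q³) has coefficients 1,1,1,1 for degrees 0…3.
(q⁴ + q⁵) has coefficients 0,0,0,0,1,1,0,0 for degrees 0…7.
Multiplying by (1 + q⁴ + q⁵ + q⁶) gives running coefficients 0,0,0,0,1,1,0,0 for degrees 0…7.
Finally multiplying by (1 + q + q⁴), the product of all factors after the first has coefficients 0,0,0,0,1,2,1,0 for degrees 0…7.
[q⁷] = 1·0 + 1·1 + 1·2 + 1·1 = 4.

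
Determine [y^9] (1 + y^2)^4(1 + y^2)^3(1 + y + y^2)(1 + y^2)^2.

(1 + y^2)^4 has coefficients 1,0,4,0,6,0,4,0,1 for degrees 0…8.
(1 + y^2)^3 has coefficients 1,0,3,0,3,0,1,0,0,0 for degrees 0…9.
Multiplying by (1 + y + y^2) gives running coefficients 1,1,4,3,6,3,4,1,1,0 for degrees 0…9.
Finally multiplying by (1 + y^2)^2, the product of all factors after the first has coefficients 1,1,6,5,15,10,20,10,15,5 for degrees 0…9.
[y^9] = 1·5 + 4·10 + 6·10 + 4·5 + 1·1 = 126.

126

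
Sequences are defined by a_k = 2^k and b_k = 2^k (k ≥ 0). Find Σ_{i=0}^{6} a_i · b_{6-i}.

This is [x^6] in the product of the two ordinary generating functions.
Σ = 1·64 + 2·32 + 4·16 + 8·8 + 16·4 + 32·2 + 64·1 = 448.

448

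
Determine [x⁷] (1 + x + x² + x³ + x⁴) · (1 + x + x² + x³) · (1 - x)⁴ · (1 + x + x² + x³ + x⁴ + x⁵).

1

(1 + x + x² + x³ + x⁴) has coefficients 1,1,1,1,1 for degrees 0…4.
(1 + x + x² + x³) has coefficients 1,1,1,1,0,0,0,0 for degrees 0…7.
Multiplying by (1 - x)⁴ gives running coefficients 1,-3,3,-1,-1,3,-3,1 for degrees 0…7.
Finally multiplying by (1 + x + x² + x³ + x⁴ + x⁵), the product of all factors after the first has coefficients 1,-2,1,0,-1,2,-2,2 for degrees 0…7.
[x⁷] = 1·2 + 1·(-2) + 1·2 + 1·(-1) + 1·0 = 1.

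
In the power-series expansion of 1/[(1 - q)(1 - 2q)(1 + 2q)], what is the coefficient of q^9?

341

Partial fractions give a closed form: a_n = (-1/3)·1^n + (1)·2^n + (1/3)·(-2)^n.
At n = 9: a_9 = 341.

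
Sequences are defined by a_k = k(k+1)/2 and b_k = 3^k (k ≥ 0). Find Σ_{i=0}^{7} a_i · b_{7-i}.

This is [x^7] in the product of the two ordinary generating functions.
Σ = 0·2187 + 1·729 + 3·243 + 6·81 + 10·27 + 15·9 + 21·3 + 28·1 = 2440.

2440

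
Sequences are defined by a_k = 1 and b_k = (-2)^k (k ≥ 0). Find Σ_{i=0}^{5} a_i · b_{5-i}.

The convolution is the t^5 coefficient of A(t)B(t).
Σ = 1·(-32) + 1·16 + 1·(-8) + 1·4 + 1·(-2) + 1·1 = -21.

-21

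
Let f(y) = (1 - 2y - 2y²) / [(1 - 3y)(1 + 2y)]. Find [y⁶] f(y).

The denominator gives the recurrence a_n = a_(n−1) + 6a_(n−2) for n ≥ 3; the numerator fixes a_0 = 1, a_1 = -1, a_2 = 3.
Iterating: 1, -1, 3, -3, 15, -3, 87, so a_6 = 87.

87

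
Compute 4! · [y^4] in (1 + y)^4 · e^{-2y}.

The EGF product rule gives c_4 = Σ_{k_1+k_2=4} C(4; k_1,k_2) · ∏ g_i(k_i), where (1+y)^4 gives the falling factorial (4)_k; e^{-2y} gives (-2)^k.
g_1(k) for k = 0…4: 1, 4, 12, 24, 24.
g_2(k) for k = 0…4: 1, -2, 4, -8, 16.
c_4 = Σ_k C(4,k)·g_1(k)·g_2(4−k) = 1·1·16 + 4·4·(-8) + 6·12·4 + 4·24·(-2) + 1·24·1 = 16 − 128 + 288 − 192 + 24 = 8.

8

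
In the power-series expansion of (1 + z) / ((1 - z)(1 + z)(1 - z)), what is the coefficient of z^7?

The denominator gives the recurrence a_n = a_(n−1) + a_(n−2) − a_(n−3) for n ≥ 3; the numerator fixes a_0 = 1, a_1 = 2, a_2 = 3.
Iterating: 1, 2, 3, 4, 5, 6, 7, 8, so a_7 = 8.

8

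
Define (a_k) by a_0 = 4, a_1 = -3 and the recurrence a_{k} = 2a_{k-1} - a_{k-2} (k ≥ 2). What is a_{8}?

-52

The ordinary generating function has denominator 1 - 2z + z^2.
Iterating the recurrence: a_0,…,a_{8} = 4, -3, -10, -17, -24, -31, -38, -45, -52.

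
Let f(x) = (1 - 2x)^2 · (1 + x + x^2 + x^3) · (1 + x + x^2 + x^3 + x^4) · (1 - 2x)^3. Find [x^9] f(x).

-8

(1 - 2x)^2 has coefficients 1,-4,4 for degrees 0…2.
(1 + x + x^2 + x^3) has coefficients 1,1,1,1,0,0,0,0,0,0 for degrees 0…9.
Multiplying by (1 + x + x^2 + x^3 + x^4) gives running coefficients 1,2,3,4,4,3,2,1,0,0 for degrees 0…9.
Finally multiplying by (1 - 2x)^3, the product of all factors after the first has coefficients 1,-4,3,2,0,3,0,-7,-6,-4 for degrees 0…9.
[x^9] = 1·(-4) − 4·(-6) + 4·(-7) = -8.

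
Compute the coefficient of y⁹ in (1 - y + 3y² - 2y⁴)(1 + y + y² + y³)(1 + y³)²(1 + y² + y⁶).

2

(1 - y + 3y² - 2y⁴) has coefficients 1,-1,3,0,-2 for degrees 0…4.
(1 + y + y² + y³) has coefficients 1,1,1,1,0,0,0,0,0,0 for degrees 0…9.
Multiplying by (1 + y³)² gives running coefficients 1,1,1,3,2,2,3,1,1,1 for degrees 0…9.
Finally multiplying by (1 + y² + y⁶), the product of all factors after the first has coefficients 1,1,2,4,3,5,6,4,5,5 for degrees 0…9.
[y⁹] = 1·5 − 1·5 + 3·4 − 2·5 = 2.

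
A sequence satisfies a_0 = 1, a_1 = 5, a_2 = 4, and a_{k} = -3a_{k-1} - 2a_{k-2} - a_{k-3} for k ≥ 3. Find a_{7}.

The ordinary generating function has denominator 1 + 3z + 2z^2 + z^3.
Iterating the recurrence: a_0,…,a_{7} = 1, 5, 4, -23, 56, -126, 289, -671.

-671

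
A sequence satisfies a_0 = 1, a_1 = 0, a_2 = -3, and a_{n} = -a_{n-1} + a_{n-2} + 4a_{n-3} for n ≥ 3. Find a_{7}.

-48

The ordinary generating function has denominator 1 + y - y^2 - 4y^3.
Iterating the recurrence: a_0,…,a_{7} = 1, 0, -3, 7, -10, 5, 13, -48.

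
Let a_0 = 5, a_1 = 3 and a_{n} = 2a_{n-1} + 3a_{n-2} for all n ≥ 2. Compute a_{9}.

39363

The ordinary generating function has denominator 1 - 2x - 3x^2.
Iterating the recurrence: a_0,…,a_{9} = 5, 3, 21, 51, 165, 483, 1461, 4371, 13125, 39363.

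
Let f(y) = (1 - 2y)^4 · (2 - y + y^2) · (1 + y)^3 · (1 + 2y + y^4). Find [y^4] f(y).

(1 - 2y)^4 has coefficients 1,-8,24,-32,16 for degrees 0…4.
(2 - y + y^2) has coefficients 2,-1,1,0,0 for degrees 0…4.
Multiplying by (1 + y)^3 gives running coefficients 2,5,4,2,2 for degrees 0…4.
Finally multiplying by (1 + 2y + y^4), the product of all factors after the first has coefficients 2,9,14,10,8 for degrees 0…4.
[y^4] = 1·8 − 8·10 + 24·14 − 32·9 + 16·2 = 8.

8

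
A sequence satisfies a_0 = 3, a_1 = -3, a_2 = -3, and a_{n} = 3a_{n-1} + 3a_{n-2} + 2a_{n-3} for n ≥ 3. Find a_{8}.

The ordinary generating function has denominator 1 - 3q - 3q^2 - 2q^3.
Iterating the recurrence: a_0,…,a_{8} = 3, -3, -3, -12, -51, -195, -762, -2973, -11595.

-11595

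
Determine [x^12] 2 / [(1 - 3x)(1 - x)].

Partial fractions give a closed form: a_n = (3)·3^n + (-1)·1^n.
At n = 12: a_12 = 1594322.

1594322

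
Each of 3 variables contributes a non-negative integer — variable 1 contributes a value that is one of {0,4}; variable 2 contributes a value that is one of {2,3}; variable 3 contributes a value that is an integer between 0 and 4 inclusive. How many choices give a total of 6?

3

The generating function for the choices is (1 + z^4)·(z^2 + z^3)·(1 + z + z^2 + z^3 + z^4); the count is [z^6].
(1 + z^4) has coefficients 1,0,0,0,1 for degrees 0…4.
(z^2 + z^3) has coefficients 0,0,1,1,0,0,0 for degrees 0…6.
Finally multiplying by (1 + z + z^2 + z^3 + z^4), the product of all factors after the first has coefficients 0,0,1,2,2,2,2 for degrees 0…6.
[z^6] = 1·2 + 1·1 = 3.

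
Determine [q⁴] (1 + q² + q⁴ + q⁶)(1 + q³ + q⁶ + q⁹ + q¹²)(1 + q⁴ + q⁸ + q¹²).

2

(1 + q² + q⁴ + q⁶) has coefficients 1,0,1,0,1 for degrees 0…4.
(1 + q³ + q⁶ + q⁹ + q¹²) has coefficients 1,0,0,1,0 for degrees 0…4.
Finally multiplying by (1 + q⁴ + q⁸ + q¹²), the product of all factors after the first has coefficients 1,0,0,1,1 for degrees 0…4.
[q⁴] = 1·1 + 1·0 + 1·1 = 2.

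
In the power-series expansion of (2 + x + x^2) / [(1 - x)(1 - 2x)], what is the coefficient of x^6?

The denominator gives the recurrence a_n = 3a_(n−1) − 2a_(n−2) for n ≥ 3; the numerator fixes a_0 = 2, a_1 = 7, a_2 = 18.
Iterating: 2, 7, 18, 40, 84, 172, 348, so a_6 = 348.

348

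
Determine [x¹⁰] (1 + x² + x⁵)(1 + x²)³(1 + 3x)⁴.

(1 + x² + x⁵) has coefficients 1,0,1,0,0,1 for degrees 0…5.
(1 + x²)³ has coefficients 1,0,3,0,3,0,1,0,0,0,0 for degrees 0…10.
Finally multiplying by (1 + 3x)⁴, the product of all factors after the first has coefficients 1,12,57,144,246,360,406,336,297,108,81 for degrees 0…10.
[x¹⁰] = 1·81 + 1·297 + 1·360 = 738.

738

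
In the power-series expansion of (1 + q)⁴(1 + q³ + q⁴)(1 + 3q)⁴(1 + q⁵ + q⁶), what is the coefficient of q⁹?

3476

(1 + q)⁴ has coefficients 1,4,6,4,1 for degrees 0…4.
(1 + q³ + q⁴) has coefficients 1,0,0,1,1,0,0,0,0,0 for degrees 0…9.
Multiplying by (1 + 3q)⁴ gives running coefficients 1,12,54,109,94,66,162,189,81,0 for degrees 0…9.
Finally multiplying by (1 + q⁵ + q⁶), the product of all factors after the first has coefficients 1,12,54,109,94,67,175,255,244,203 for degrees 0…9.
[q⁹] = 1·203 + 4·244 + 6·255 + 4·175 + 1·67 = 3476.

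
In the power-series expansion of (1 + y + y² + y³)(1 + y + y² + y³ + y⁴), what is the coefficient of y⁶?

2

(1 + y + y² + y³) has coefficients 1,1,1,1 for degrees 0…3.
(1 + y + y² + y³ + y⁴) has coefficients 1,1,1,1,1,0,0 for degrees 0…6.
[y⁶] = 1·0 + 1·0 + 1·1 + 1·1 = 2.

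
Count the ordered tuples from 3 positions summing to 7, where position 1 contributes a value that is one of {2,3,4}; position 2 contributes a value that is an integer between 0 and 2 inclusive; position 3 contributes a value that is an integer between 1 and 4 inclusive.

The generating function for the choices is (z^2 + z^3 + z^4)·(1 + z + z^2)·(z + z^2 + z^3 + z^4); the count is [z^7].
(z^2 + z^3 + z^4) has coefficients 0,0,1,1,1 for degrees 0…4.
(1 + z + z^2) has coefficients 1,1,1,0,0,0,0,0 for degrees 0…7.
Finally multiplying by (z + z^2 + z^3 + z^4), the product of all factors after the first has coefficients 0,1,2,3,3,2,1,0 for degrees 0…7.
[z^7] = 1·2 + 1·3 + 1·3 = 8.

8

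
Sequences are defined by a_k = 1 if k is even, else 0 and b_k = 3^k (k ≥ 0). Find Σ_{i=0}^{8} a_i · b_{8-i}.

7381

Write out a_i and b_{8-i} for i = 0,…,8 and sum the products.
Σ = 1·6561 + 0·2187 + 1·729 + 0·243 + 1·81 + 0·27 + 1·9 + 0·3 + 1·1 = 7381.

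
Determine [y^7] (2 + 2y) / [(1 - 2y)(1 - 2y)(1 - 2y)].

12800

The denominator gives the recurrence a_n = 6a_(n−1) − 12a_(n−2) + 8a_(n−3) for n ≥ 3; the numerator fixes a_0 = 2, a_1 = 14, a_2 = 60.
Iterating: 2, 14, 60, 208, 640, 1824, 4928, 12800, so a_7 = 12800.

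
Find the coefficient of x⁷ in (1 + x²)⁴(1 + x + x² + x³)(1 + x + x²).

30

(1 + x²)⁴ has coefficients 1,0,4,0,6,0,4,0 for degrees 0…7.
(1 + x + x² + x³) has coefficients 1,1,1,1,0,0,0,0 for degrees 0…7.
Finally multiplying by (1 + x + x²), the product of all factors after the first has coefficients 1,2,3,3,2,1,0,0 for degrees 0…7.
[x⁷] = 1·0 + 4·1 + 6·3 + 4·2 = 30.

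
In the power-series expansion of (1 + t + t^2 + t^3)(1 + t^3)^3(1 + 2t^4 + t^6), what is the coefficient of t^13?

11

(1 + t + t^2 + t^3) has coefficients 1,1,1,1 for degrees 0…3.
(1 + t^3)^3 has coefficients 1,0,0,3,0,0,3,0,0,1,0,0,0,0 for degrees 0…13.
Finally multiplying by (1 + 2t^4 + t^6), the product of all factors after the first has coefficients 1,0,0,3,2,0,4,6,0,4,6,0,3,2 for degrees 0…13.
[t^13] = 1·2 + 1·3 + 1·0 + 1·6 = 11.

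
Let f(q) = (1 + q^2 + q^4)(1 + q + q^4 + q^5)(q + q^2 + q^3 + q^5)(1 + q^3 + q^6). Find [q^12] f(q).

(1 + q^2 + q^4) has coefficients 1,0,1,0,1 for degrees 0…4.
(1 + q + q^4 + q^5) has coefficients 1,1,0,0,1,1,0,0,0,0,0,0,0 for degrees 0…12.
Multiplying by (q + q^2 + q^3 + q^5) gives running coefficients 0,1,2,2,1,2,3,2,1,1,1,0,0 for degrees 0…12.
Finally multiplying by (1 + q^3 + q^6), the product of all factors after the first has coefficients 0,1,2,2,2,4,5,4,5,6,4,3,4 for degrees 0…12.
[q^12] = 1·4 + 1·4 + 1·5 = 13.

13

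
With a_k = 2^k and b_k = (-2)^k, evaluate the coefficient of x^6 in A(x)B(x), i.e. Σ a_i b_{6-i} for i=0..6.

This is [x^6] in the product of the two ordinary generating functions.
Σ = 1·64 + 2·(-32) + 4·16 + 8·(-8) + 16·4 + 32·(-2) + 64·1 = 64.

64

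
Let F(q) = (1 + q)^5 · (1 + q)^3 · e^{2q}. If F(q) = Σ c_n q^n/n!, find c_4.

5984

The EGF product rule gives c_4 = Σ_{k_1+k_2+k_3=4} C(4; k_1,k_2,k_3) · ∏ g_i(k_i), where (1+q)^5 gives the falling factorial (5)_k; (1+q)^3 gives the falling factorial (3)_k; e^{2q} gives (2)^k.
g_1(k) for k = 0…4: 1, 5, 20, 60, 120.
g_2(k) for k = 0…4: 1, 3, 6, 6, 0.
g_3(k) for k = 0…4: 1, 2, 4, 8, 16.
First combine the last two factors: h(k) = Σ_j C(k,j)·g_2(j)·g_3(k−j) for k = 0…4: 1, 5, 22, 86, 304.
c_4 = Σ_k C(4,k)·g_1(k)·h(4−k) = 1·1·304 + 4·5·86 + 6·20·22 + 4·60·5 + 1·120·1 = 304 + 1720 + 2640 + 1200 + 120 = 5984.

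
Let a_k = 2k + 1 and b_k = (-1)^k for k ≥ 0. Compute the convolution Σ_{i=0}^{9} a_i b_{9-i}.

10

Write out a_i and b_{9-i} for i = 0,…,9 and sum the products.
Σ = 1·(-1) + 3·1 + 5·(-1) + 7·1 + 9·(-1) + 11·1 + 13·(-1) + 15·1 + 17·(-1) + 19·1 = 10.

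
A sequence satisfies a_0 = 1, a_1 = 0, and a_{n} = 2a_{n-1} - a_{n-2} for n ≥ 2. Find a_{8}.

-7

The ordinary generating function has denominator 1 - 2x + x^2.
Iterating the recurrence: a_0,…,a_{8} = 1, 0, -1, -2, -3, -4, -5, -6, -7.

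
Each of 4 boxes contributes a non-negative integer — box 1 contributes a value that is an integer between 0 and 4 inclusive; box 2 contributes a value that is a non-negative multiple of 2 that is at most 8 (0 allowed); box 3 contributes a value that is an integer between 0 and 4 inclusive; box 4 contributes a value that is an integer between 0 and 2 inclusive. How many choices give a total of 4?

19

The generating function for the choices is (1 + y + y² + y³ + y⁴)·(1 + y² + y⁴ + y⁶ + y⁸)·(1 + y + y² + y³ + y⁴)·(1 + y + y²); the count is [y⁴].
(1 + y + y² + y³ + y⁴) has coefficients 1,1,1,1,1 for degrees 0…4.
(1 + y² + y⁴ + y⁶ + y⁸) has coefficients 1,0,1,0,1 for degrees 0…4.
Multiplying by (1 + y + y² + y³ + y⁴) gives running coefficients 1,1,2,2,3 for degrees 0…4.
Finally multiplying by (1 + y + y²), the product of all factors after the first has coefficients 1,2,4,5,7 for degrees 0…4.
[y⁴] = 1·7 + 1·5 + 1·4 + 1·2 + 1·1 = 19.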